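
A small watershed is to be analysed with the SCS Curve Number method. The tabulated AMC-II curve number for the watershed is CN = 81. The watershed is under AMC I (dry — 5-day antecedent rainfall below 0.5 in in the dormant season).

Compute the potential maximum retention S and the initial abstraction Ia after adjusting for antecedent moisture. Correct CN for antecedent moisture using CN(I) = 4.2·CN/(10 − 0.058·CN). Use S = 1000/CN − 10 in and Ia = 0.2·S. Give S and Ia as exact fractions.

Dry (AMC I): CN(I) = 4.2·81/(10 − 0.058·81) = (1701/5)/(2651/500) = 170100/2651 ≈ 64.164
Max retention: S = 1000/(170100/2651) − 10 = 9500/1701 in (≈ 5.585 in)
Initial abstraction Ia = S/5 = (9500/1701)/5 = 1900/1701 ≈ 1.117 in

S = 9500/1701 in ≈ 5.585 in; Ia = 1900/1701 in ≈ 1.117 in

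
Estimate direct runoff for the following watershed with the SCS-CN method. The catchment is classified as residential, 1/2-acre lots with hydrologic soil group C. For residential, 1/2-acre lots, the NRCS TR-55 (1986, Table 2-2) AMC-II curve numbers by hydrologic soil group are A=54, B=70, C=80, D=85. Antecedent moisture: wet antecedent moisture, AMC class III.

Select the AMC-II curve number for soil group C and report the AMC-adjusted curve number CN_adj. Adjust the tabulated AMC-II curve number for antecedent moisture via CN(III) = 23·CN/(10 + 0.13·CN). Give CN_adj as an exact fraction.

NRCS table: residential, 1/2-acre lots, soil group C → CN(II) = 80
Adjust CN=80 to AMC III: 23·80/(10 + 0.13·80) → 1840 ÷ (102/5) = 4600/51 ≈ 90.196

CN_adj = 4600/51 ≈ 90.196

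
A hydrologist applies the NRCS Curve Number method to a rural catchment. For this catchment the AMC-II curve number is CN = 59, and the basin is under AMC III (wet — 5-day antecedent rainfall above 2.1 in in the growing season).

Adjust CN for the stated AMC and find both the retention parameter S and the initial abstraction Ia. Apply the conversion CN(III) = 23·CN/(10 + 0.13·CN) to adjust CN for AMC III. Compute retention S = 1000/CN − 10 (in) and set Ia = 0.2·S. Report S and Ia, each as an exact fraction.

S = 4100/1357 in ≈ 3.021 in; Ia = 820/1357 in ≈ 0.604 in

Wet (AMC III): CN(III) = 23·59/(10 + 0.13·59) = 1357/(1767/100) = 135700/1767 ≈ 76.797
Retention S: 1000/CN − 10 with CN=76.797 → S = 4100/1357 ≈ 3.021 in
Ia = 0.2S: 0.2·3.021 = 0.604 in (exactly 820/1357)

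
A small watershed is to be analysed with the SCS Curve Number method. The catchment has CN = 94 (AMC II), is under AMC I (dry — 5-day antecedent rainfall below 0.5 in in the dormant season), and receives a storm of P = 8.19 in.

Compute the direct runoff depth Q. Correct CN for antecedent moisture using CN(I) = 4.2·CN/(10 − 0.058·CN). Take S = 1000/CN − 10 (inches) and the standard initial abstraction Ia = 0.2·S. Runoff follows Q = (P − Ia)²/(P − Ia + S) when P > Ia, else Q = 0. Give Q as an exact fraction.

CN(I) from CN(II)=94: (4.2·94)/(10 − 0.058·94) = 32900/379 ≈ 86.807
S = 1000/(32900/379) − 10 = 500/329 in ≈ 1.520 in
Ia = 0.2S: 0.2·1.520 = 0.304 in (exactly 100/329)
P − Ia = 8.190 − 0.304 = 259451/32900 ≈ 7.886 in (> 0, runoff occurs)
Runoff Q = (P−Ia)²/(P−Ia+S) = (7.886)²/(7.886+1.520) = 67314821401/10180937900 ≈ 6.612 in

Q = 67314821401/10180937900 in ≈ 6.612 in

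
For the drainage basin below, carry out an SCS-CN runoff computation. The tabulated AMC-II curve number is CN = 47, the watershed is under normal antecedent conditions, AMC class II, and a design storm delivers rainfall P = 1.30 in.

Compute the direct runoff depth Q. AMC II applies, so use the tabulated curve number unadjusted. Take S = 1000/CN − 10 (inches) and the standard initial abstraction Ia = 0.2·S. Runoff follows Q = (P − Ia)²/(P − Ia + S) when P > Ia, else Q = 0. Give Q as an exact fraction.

Average conditions: CN = 47 (no AMC adjustment).
Retention S: 1000/CN − 10 with CN=47.000 → S = 530/47 ≈ 11.277 in
Initial abstraction Ia = S/5 = (530/47)/5 = 106/47 ≈ 2.255 in
P = 1.300 ≤ Ia = 2.255 in: entire storm abstracted, Q = 0.

Q = 0 in ≈ 0.000 in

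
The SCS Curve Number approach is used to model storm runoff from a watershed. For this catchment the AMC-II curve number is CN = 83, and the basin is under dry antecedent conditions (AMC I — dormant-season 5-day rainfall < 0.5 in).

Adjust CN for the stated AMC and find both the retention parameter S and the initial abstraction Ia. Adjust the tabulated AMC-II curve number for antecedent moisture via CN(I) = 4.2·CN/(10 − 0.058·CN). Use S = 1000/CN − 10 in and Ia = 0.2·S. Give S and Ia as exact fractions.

S = 8500/1743 in ≈ 4.877 in; Ia = 1700/1743 in ≈ 0.975 in

Dry (AMC I): CN(I) = 4.2·83/(10 − 0.058·83) = (1743/5)/(2593/500) = 174300/2593 ≈ 67.219
S = 1000/(174300/2593) − 10 = 8500/1743 in ≈ 4.877 in
Ia = 0.2·(8500/1743) = 1700/1743 in ≈ 0.975 in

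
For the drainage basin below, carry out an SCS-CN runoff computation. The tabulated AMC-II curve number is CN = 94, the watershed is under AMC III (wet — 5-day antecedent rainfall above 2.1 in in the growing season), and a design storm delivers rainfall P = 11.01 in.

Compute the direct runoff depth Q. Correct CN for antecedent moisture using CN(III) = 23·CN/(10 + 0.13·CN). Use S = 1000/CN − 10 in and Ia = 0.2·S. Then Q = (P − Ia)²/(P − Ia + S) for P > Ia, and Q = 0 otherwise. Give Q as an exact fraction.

Q = 155809404529/14583662900 in ≈ 10.684 in

Adjust CN=94 to AMC III: 23·94/(10 + 0.13·94) → 2162 ÷ (1111/50) = 108100/1111 ≈ 97.300
Max retention: S = 1000/(108100/1111) − 10 = 300/1081 in (≈ 0.278 in)
Ia = 0.2S: 0.2·0.278 = 0.056 in (exactly 60/1081)
Since P=11.010 > Ia=0.056: effective rainfall P−Ia = 1184181/108100 in
Q = (1184181/108100)²/((1184181/108100) + 300/1081) = (1402284640761/11685610000)/(1214181/108100) = 155809404529/14583662900 in ≈ 10.684 in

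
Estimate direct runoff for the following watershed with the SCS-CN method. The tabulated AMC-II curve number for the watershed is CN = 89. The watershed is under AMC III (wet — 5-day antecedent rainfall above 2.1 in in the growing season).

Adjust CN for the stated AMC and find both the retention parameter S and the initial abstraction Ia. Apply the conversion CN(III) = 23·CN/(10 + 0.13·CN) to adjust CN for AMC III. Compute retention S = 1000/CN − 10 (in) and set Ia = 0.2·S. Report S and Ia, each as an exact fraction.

S = 1100/2047 in ≈ 0.537 in; Ia = 220/2047 in ≈ 0.107 in

CN(III) from CN(II)=89: (23·89)/(10 + 0.13·89) = 204700/2157 ≈ 94.900
Max retention: S = 1000/(204700/2157) − 10 = 1100/2047 in (≈ 0.537 in)
Initial abstraction Ia = S/5 = (1100/2047)/5 = 220/2047 ≈ 0.107 in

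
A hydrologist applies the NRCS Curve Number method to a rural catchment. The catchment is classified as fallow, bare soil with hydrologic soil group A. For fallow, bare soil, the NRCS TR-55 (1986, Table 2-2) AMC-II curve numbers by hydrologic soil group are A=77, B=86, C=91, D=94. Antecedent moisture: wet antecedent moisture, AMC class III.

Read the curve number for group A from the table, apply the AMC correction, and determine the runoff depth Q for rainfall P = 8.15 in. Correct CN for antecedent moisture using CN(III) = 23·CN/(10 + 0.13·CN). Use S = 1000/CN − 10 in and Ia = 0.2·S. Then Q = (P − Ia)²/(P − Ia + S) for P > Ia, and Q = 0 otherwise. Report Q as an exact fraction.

Q = 147646801/21792540 in ≈ 6.775 in

NRCS table: fallow, bare soil, soil group A → CN(II) = 77
Adjust CN=77 to AMC III: 23·77/(10 + 0.13·77) → 1771 ÷ (2001/100) = 7700/87 ≈ 88.506
Max retention: S = 1000/(7700/87) − 10 = 100/77 in (≈ 1.299 in)
Initial abstraction Ia = S/5 = (100/77)/5 = 20/77 ≈ 0.260 in
Excess rainfall: 8.150 − 0.260 = 7.890 in; P > Ia so Q > 0
Q: (12151/1540)² ÷ (14151/1540) = 147646801/21792540 in (≈ 6.775 in)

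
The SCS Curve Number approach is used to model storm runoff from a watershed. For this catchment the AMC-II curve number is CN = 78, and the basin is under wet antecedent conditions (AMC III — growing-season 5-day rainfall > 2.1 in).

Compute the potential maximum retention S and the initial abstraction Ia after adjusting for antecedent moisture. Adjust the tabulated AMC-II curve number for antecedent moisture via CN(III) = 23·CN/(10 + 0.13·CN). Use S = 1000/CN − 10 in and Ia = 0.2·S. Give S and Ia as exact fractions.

Adjust CN=78 to AMC III: 23·78/(10 + 0.13·78) → 1794 ÷ (1007/50) = 89700/1007 ≈ 89.076
Max retention: S = 1000/(89700/1007) − 10 = 1100/897 in (≈ 1.226 in)
Ia = 0.2S: 0.2·1.226 = 0.245 in (exactly 220/897)

S = 1100/897 in ≈ 1.226 in; Ia = 220/897 in ≈ 0.245 in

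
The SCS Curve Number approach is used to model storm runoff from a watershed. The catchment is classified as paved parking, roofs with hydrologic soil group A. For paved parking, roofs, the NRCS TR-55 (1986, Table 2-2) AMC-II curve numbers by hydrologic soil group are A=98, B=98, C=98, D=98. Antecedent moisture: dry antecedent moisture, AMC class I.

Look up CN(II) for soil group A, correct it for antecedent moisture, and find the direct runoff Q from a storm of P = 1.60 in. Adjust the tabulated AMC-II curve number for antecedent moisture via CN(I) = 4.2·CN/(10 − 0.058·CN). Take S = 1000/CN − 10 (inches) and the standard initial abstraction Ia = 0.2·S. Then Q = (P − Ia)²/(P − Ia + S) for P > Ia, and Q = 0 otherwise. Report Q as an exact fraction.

NRCS table: paved parking, roofs, soil group A → CN(II) = 98
CN(I) from CN(II)=98: (4.2·98)/(10 − 0.058·98) = 102900/1079 ≈ 95.366
Max retention: S = 1000/(102900/1079) − 10 = 500/1029 in (≈ 0.486 in)
Ia = 0.2S: 0.2·0.486 = 0.097 in (exactly 100/1029)
P − Ia = 1.600 − 0.097 = 7732/5145 ≈ 1.503 in (> 0, runoff occurs)
Runoff Q = (P−Ia)²/(P−Ia+S) = (1.503)²/(1.503+0.486) = 7472978/6580455 ≈ 1.136 in

Q = 7472978/6580455 in ≈ 1.136 in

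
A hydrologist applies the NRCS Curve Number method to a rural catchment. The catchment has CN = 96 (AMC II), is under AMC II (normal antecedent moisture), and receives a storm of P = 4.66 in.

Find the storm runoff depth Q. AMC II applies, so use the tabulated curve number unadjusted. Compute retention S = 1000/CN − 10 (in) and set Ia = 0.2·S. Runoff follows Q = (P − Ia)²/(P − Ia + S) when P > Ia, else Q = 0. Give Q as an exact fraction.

AMC II — tabulated CN = 96 applies directly.
Retention S: 1000/CN − 10 with CN=96.000 → S = 5/12 ≈ 0.417 in
Initial abstraction Ia = S/5 = (5/12)/5 = 1/12 ≈ 0.083 in
P − Ia = 4.660 − 0.083 = 1373/300 ≈ 4.577 in (> 0, runoff occurs)
Q = (1373/300)²/((1373/300) + 5/12) = (1885129/90000)/(749/150) = 1885129/449400 in ≈ 4.195 in

Q = 1885129/449400 in ≈ 4.195 in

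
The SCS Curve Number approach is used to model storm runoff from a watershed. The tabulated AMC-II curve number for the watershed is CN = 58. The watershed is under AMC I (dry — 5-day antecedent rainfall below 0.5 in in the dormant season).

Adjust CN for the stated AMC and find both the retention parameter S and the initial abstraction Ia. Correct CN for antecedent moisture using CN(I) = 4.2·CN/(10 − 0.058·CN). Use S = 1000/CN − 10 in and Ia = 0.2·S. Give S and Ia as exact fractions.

CN(I) from CN(II)=58: (4.2·58)/(10 − 0.058·58) = 2900/79 ≈ 36.709
Max retention: S = 1000/(2900/79) − 10 = 500/29 in (≈ 17.241 in)
Ia = 0.2·(500/29) = 100/29 in ≈ 3.448 in

S = 500/29 in ≈ 17.241 in; Ia = 100/29 in ≈ 3.448 in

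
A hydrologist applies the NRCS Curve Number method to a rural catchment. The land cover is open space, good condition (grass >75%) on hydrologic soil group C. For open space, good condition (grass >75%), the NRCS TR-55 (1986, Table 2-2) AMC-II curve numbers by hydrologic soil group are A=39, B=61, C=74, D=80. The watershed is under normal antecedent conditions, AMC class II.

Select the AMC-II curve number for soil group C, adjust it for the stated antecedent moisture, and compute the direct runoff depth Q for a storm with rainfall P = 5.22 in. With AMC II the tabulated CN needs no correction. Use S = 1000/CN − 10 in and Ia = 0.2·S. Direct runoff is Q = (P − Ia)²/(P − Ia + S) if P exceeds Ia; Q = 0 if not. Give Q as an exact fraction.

NRCS table: open space, good condition (grass >75%), soil group C → CN(II) = 74
CN(II) = 74; AMC II needs no correction.
Retention S: 1000/CN − 10 with CN=74.000 → S = 130/37 ≈ 3.514 in
Ia = 0.2·(130/37) = 26/37 in ≈ 0.703 in
P − Ia = 5.220 − 0.703 = 8357/1850 ≈ 4.517 in (> 0, runoff occurs)
Q: (8357/1850)² ÷ (14857/1850) = 69839449/27485450 in (≈ 2.541 in)

Q = 69839449/27485450 in ≈ 2.541 in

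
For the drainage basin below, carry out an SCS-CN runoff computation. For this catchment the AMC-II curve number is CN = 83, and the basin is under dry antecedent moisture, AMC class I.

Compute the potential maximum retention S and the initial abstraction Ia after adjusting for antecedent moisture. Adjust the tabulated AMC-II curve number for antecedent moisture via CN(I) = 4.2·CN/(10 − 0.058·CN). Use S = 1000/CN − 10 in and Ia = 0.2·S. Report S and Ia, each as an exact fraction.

S = 8500/1743 in ≈ 4.877 in; Ia = 1700/1743 in ≈ 0.975 in

Dry (AMC I): CN(I) = 4.2·83/(10 − 0.058·83) = (1743/5)/(2593/500) = 174300/2593 ≈ 67.219
S = 1000/(174300/2593) − 10 = 8500/1743 in ≈ 4.877 in
Initial abstraction Ia = S/5 = (8500/1743)/5 = 1700/1743 ≈ 0.975 in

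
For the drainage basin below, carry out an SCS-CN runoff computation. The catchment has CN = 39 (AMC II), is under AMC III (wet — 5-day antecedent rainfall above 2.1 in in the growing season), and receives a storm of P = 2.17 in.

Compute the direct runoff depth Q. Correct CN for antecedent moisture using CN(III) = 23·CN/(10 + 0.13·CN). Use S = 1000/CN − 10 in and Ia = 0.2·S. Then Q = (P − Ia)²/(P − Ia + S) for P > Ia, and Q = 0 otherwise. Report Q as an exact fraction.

Q = 5277877201/61233615300 in ≈ 0.086 in

CN(III) from CN(II)=39: (23·39)/(10 + 0.13·39) = 89700/1507 ≈ 59.522
S = 1000/(89700/1507) − 10 = 6100/897 in ≈ 6.800 in
Ia = 0.2·(6100/897) = 1220/897 in ≈ 1.360 in
Excess rainfall: 2.170 − 1.360 = 0.810 in; P > Ia so Q > 0
Q = (72649/89700)²/((72649/89700) + 6100/897) = (5277877201/8046090000)/(682649/89700) = 5277877201/61233615300 in ≈ 0.086 in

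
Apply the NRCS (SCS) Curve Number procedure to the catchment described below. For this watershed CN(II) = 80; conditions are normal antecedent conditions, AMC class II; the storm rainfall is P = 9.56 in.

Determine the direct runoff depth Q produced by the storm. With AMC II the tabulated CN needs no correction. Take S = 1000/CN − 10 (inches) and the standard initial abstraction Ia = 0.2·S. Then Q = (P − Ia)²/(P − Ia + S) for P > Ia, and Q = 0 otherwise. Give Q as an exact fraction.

Q = 205209/28900 in ≈ 7.101 in

CN(II) = 80; AMC II needs no correction.
Retention S: 1000/CN − 10 with CN=80.000 → S = 5/2 ≈ 2.500 in
Ia = 0.2S: 0.2·2.500 = 0.500 in (exactly 1/2)
Excess rainfall: 9.560 − 0.500 = 9.060 in; P > Ia so Q > 0
Q = (453/50)²/((453/50) + 5/2) = (205209/2500)/(289/25) = 205209/28900 in ≈ 7.101 in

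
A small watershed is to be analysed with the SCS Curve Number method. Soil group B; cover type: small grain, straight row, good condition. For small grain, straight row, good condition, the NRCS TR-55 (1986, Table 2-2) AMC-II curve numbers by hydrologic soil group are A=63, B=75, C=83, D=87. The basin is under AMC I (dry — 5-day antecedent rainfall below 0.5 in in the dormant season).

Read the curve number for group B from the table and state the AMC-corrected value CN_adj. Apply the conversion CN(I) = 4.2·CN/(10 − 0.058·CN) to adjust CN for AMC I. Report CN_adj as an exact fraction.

CN_adj = 6300/113 ≈ 55.752

NRCS table: small grain, straight row, good condition, soil group B → CN(II) = 75
CN(I) from CN(II)=75: (4.2·75)/(10 − 0.058·75) = 6300/113 ≈ 55.752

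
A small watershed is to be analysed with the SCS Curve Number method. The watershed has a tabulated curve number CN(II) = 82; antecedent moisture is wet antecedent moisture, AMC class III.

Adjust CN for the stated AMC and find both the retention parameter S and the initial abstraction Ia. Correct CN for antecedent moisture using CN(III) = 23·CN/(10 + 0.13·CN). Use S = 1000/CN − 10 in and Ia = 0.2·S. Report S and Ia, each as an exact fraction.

S = 900/943 in ≈ 0.954 in; Ia = 180/943 in ≈ 0.191 in

CN(III) from CN(II)=82: (23·82)/(10 + 0.13·82) = 94300/1033 ≈ 91.288
S = 1000/(94300/1033) − 10 = 900/943 in ≈ 0.954 in
Initial abstraction Ia = S/5 = (900/943)/5 = 180/943 ≈ 0.191 in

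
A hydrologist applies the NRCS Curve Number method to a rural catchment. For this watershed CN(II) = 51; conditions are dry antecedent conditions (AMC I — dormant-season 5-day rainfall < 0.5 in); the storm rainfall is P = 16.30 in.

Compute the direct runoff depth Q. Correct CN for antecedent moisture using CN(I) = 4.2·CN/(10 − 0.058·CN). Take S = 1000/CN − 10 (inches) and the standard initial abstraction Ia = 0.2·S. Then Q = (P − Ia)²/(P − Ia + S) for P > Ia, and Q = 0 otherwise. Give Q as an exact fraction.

CN(I) from CN(II)=51: (4.2·51)/(10 − 0.058·51) = 15300/503 ≈ 30.417
Retention S: 1000/CN − 10 with CN=30.417 → S = 3500/153 ≈ 22.876 in
Ia = 0.2S: 0.2·22.876 = 4.575 in (exactly 700/153)
Since P=16.300 > Ia=4.575: effective rainfall P−Ia = 17939/1530 in
Q = (17939/1530)²/((17939/1530) + 3500/153) = (321807721/2340900)/(52939/1530) = 321807721/80996670 in ≈ 3.973 in

Q = 321807721/80996670 in ≈ 3.973 in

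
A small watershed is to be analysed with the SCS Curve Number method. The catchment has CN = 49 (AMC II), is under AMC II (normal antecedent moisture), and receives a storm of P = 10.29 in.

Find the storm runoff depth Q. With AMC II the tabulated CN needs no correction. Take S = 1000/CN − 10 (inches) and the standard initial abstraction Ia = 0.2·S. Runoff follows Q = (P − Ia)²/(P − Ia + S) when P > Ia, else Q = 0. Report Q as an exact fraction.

Average conditions: CN = 49 (no AMC adjustment).
S = 1000/49 − 10 = 510/49 in ≈ 10.408 in
Initial abstraction Ia = S/5 = (510/49)/5 = 102/49 ≈ 2.082 in
P − Ia = 10.290 − 2.082 = 40221/4900 ≈ 8.208 in (> 0, runoff occurs)
Q = (40221/4900)²/((40221/4900) + 510/49) = (1617728841/24010000)/(91221/4900) = 539242947/148994300 in ≈ 3.619 in

Q = 539242947/148994300 in ≈ 3.619 in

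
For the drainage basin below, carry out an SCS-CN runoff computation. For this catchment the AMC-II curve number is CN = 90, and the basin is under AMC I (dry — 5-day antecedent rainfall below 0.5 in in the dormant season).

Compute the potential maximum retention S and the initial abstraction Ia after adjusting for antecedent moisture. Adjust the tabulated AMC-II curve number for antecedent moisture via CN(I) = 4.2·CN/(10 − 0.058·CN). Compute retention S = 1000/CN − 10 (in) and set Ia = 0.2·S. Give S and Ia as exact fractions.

S = 500/189 in ≈ 2.646 in; Ia = 100/189 in ≈ 0.529 in

Dry (AMC I): CN(I) = 4.2·90/(10 − 0.058·90) = 378/(239/50) = 18900/239 ≈ 79.079
Retention S: 1000/CN − 10 with CN=79.079 → S = 500/189 ≈ 2.646 in
Ia = 0.2S: 0.2·2.646 = 0.529 in (exactly 100/189)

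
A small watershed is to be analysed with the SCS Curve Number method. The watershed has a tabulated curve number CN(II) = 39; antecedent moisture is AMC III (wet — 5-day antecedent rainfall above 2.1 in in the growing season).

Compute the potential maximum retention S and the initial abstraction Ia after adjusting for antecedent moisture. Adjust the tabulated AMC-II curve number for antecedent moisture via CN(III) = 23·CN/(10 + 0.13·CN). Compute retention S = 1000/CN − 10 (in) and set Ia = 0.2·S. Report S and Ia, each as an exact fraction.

S = 6100/897 in ≈ 6.800 in; Ia = 1220/897 in ≈ 1.360 in

Wet (AMC III): CN(III) = 23·39/(10 + 0.13·39) = 897/(1507/100) = 89700/1507 ≈ 59.522
S = 1000/(89700/1507) − 10 = 6100/897 in ≈ 6.800 in
Ia = 0.2S: 0.2·6.800 = 1.360 in (exactly 1220/897)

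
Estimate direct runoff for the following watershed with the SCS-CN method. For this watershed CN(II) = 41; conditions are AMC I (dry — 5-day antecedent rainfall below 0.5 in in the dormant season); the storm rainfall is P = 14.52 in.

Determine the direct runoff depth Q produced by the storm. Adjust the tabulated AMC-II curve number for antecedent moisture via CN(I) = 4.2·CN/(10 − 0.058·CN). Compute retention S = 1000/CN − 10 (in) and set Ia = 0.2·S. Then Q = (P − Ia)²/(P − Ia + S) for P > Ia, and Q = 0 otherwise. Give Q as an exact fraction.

Q = 27239191849/19427238075 in ≈ 1.402 in

CN(I) from CN(II)=41: (4.2·41)/(10 − 0.058·41) = 86100/3811 ≈ 22.592
Retention S: 1000/CN − 10 with CN=22.592 → S = 29500/861 ≈ 34.262 in
Ia = 0.2·(29500/861) = 5900/861 in ≈ 6.852 in
Excess rainfall: 14.520 − 6.852 = 7.668 in; P > Ia so Q > 0
Q: (165043/21525)² ÷ (902543/21525) = 27239191849/19427238075 in (≈ 1.402 in)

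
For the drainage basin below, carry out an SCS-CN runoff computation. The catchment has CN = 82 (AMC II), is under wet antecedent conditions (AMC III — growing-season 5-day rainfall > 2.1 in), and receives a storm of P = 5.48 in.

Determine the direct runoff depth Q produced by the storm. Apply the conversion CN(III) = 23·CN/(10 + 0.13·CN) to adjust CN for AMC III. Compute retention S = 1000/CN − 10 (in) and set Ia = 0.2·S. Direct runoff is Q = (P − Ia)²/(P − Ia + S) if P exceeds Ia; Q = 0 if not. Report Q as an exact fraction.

Wet (AMC III): CN(III) = 23·82/(10 + 0.13·82) = 1886/(1033/50) = 94300/1033 ≈ 91.288
Max retention: S = 1000/(94300/1033) − 10 = 900/943 in (≈ 0.954 in)
Initial abstraction Ia = S/5 = (900/943)/5 = 180/943 ≈ 0.191 in
Since P=5.480 > Ia=0.191: effective rainfall P−Ia = 124691/23575 in
Q = (124691/23575)²/((124691/23575) + 900/943) = (15547845481/555780625)/(147191/23575) = 15547845481/3470027825 in ≈ 4.481 in

Q = 15547845481/3470027825 in ≈ 4.481 in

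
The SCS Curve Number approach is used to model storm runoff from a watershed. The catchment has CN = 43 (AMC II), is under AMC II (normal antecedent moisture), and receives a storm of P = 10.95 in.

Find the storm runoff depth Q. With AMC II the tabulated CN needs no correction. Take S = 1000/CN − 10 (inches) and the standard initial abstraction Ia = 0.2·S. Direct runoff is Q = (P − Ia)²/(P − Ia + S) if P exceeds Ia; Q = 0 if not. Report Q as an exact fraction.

Q = 16978923/5313940 in ≈ 3.195 in

Average conditions: CN = 43 (no AMC adjustment).
S = 1000/43 − 10 = 570/43 in ≈ 13.256 in
Initial abstraction Ia = S/5 = (570/43)/5 = 114/43 ≈ 2.651 in
Since P=10.950 > Ia=2.651: effective rainfall P−Ia = 7137/860 in
Q = (7137/860)²/((7137/860) + 570/43) = (50936769/739600)/(18537/860) = 16978923/5313940 in ≈ 3.195 in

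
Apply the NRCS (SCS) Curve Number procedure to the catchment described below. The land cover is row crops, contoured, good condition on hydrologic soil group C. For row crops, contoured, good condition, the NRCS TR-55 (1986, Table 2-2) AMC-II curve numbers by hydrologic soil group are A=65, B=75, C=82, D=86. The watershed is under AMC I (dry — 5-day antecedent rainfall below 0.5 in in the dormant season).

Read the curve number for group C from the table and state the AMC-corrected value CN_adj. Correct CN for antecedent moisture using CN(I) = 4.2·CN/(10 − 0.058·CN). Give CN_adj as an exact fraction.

NRCS table: row crops, contoured, good condition, soil group C → CN(II) = 82
Adjust CN=82 to AMC I: 4.2·82/(10 − 0.058·82) → (1722/5) ÷ (1311/250) = 28700/437 ≈ 65.675

CN_adj = 28700/437 ≈ 65.675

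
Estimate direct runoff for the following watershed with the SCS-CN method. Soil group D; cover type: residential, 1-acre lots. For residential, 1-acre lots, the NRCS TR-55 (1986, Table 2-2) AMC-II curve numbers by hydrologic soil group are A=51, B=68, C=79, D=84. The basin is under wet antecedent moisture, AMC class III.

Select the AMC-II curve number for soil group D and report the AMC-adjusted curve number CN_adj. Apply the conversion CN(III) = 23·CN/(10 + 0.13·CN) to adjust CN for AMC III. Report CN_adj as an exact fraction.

NRCS table: residential, 1-acre lots, soil group D → CN(II) = 84
CN(III) from CN(II)=84: (23·84)/(10 + 0.13·84) = 48300/523 ≈ 92.352

CN_adj = 48300/523 ≈ 92.352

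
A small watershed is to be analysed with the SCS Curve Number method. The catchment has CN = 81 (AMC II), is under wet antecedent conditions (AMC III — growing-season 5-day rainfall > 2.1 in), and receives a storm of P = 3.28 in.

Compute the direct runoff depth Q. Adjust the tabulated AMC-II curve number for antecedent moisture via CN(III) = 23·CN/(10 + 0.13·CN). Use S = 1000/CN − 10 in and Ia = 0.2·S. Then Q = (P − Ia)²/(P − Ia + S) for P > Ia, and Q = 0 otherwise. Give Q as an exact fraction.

Q = 10262573378/4442463225 in ≈ 2.310 in

Wet (AMC III): CN(III) = 23·81/(10 + 0.13·81) = 1863/(2053/100) = 186300/2053 ≈ 90.745
Retention S: 1000/CN − 10 with CN=90.745 → S = 1900/1863 ≈ 1.020 in
Ia = 0.2S: 0.2·1.020 = 0.204 in (exactly 380/1863)
P − Ia = 3.280 − 0.204 = 143266/46575 ≈ 3.076 in (> 0, runoff occurs)
Q = (143266/46575)²/((143266/46575) + 1900/1863) = (20525146756/2169230625)/(190766/46575) = 10262573378/4442463225 in ≈ 2.310 in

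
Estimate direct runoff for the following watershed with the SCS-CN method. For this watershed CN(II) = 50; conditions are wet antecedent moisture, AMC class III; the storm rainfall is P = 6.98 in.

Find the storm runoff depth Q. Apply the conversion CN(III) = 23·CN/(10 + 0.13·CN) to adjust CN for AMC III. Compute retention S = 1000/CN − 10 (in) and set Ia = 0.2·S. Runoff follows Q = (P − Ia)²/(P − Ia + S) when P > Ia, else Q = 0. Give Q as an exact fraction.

Q = 49378729/13831050 in ≈ 3.570 in

CN(III) from CN(II)=50: (23·50)/(10 + 0.13·50) = 2300/33 ≈ 69.697
Retention S: 1000/CN − 10 with CN=69.697 → S = 100/23 ≈ 4.348 in
Initial abstraction Ia = S/5 = (100/23)/5 = 20/23 ≈ 0.870 in
P − Ia = 6.980 − 0.870 = 7027/1150 ≈ 6.110 in (> 0, runoff occurs)
Runoff Q = (P−Ia)²/(P−Ia+S) = (6.110)²/(6.110+4.348) = 49378729/13831050 ≈ 3.570 in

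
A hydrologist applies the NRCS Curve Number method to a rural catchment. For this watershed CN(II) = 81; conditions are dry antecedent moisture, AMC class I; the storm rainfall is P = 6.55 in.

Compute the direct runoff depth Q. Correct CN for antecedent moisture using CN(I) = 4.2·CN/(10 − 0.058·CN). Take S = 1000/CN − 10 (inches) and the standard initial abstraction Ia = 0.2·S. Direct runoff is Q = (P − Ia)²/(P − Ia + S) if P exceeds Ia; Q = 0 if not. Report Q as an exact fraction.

CN(I) from CN(II)=81: (4.2·81)/(10 − 0.058·81) = 170100/2651 ≈ 64.164
Retention S: 1000/CN − 10 with CN=64.164 → S = 9500/1701 ≈ 5.585 in
Ia = 0.2S: 0.2·5.585 = 1.117 in (exactly 1900/1701)
P − Ia = 6.550 − 1.117 = 184831/34020 ≈ 5.433 in (> 0, runoff occurs)
Q: (184831/34020)² ÷ (374831/34020) = 34162498561/12751750620 in (≈ 2.679 in)

Q = 34162498561/12751750620 in ≈ 2.679 in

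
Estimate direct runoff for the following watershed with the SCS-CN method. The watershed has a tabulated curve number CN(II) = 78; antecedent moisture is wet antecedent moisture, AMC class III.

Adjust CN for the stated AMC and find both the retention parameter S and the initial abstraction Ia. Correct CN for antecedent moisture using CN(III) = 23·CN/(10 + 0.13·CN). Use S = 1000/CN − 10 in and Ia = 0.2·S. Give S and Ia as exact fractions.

CN(III) from CN(II)=78: (23·78)/(10 + 0.13·78) = 89700/1007 ≈ 89.076
S = 1000/(89700/1007) − 10 = 1100/897 in ≈ 1.226 in
Ia = 0.2S: 0.2·1.226 = 0.245 in (exactly 220/897)

S = 1100/897 in ≈ 1.226 in; Ia = 220/897 in ≈ 0.245 in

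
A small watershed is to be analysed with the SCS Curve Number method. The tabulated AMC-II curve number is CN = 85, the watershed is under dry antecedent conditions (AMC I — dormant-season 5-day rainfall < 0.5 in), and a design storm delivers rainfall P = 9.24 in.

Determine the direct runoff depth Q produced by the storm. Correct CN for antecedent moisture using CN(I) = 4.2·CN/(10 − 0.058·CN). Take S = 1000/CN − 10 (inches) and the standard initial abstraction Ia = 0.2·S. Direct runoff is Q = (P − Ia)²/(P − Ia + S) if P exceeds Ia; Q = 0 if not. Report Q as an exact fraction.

Dry (AMC I): CN(I) = 4.2·85/(10 − 0.058·85) = 357/(507/100) = 11900/169 ≈ 70.414
S = 1000/(11900/169) − 10 = 500/119 in ≈ 4.202 in
Ia = 0.2S: 0.2·4.202 = 0.840 in (exactly 100/119)
P − Ia = 9.240 − 0.840 = 24989/2975 ≈ 8.400 in (> 0, runoff occurs)
Q = (24989/2975)²/((24989/2975) + 500/119) = (624450121/8850625)/(37489/2975) = 624450121/111529775 in ≈ 5.599 in

Q = 624450121/111529775 in ≈ 5.599 in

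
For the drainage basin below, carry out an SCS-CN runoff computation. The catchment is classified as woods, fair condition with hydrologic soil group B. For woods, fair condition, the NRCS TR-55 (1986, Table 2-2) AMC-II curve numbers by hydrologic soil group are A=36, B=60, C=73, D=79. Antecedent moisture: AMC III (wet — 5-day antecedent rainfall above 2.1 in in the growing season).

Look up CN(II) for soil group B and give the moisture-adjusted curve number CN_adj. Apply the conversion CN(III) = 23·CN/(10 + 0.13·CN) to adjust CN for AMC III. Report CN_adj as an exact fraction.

NRCS table: woods, fair condition, soil group B → CN(II) = 60
CN(III) from CN(II)=60: (23·60)/(10 + 0.13·60) = 6900/89 ≈ 77.528

CN_adj = 6900/89 ≈ 77.528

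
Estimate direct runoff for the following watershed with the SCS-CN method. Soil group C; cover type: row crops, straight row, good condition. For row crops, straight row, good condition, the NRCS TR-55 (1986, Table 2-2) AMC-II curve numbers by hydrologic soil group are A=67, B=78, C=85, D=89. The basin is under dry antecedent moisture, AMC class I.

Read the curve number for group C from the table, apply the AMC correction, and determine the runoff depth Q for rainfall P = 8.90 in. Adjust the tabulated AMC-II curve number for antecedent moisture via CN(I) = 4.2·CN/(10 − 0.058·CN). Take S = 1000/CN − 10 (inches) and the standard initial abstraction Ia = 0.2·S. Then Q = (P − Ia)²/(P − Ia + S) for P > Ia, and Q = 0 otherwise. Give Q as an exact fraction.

Q = 91987281/17363290 in ≈ 5.298 in

NRCS table: row crops, straight row, good condition, soil group C → CN(II) = 85
Adjust CN=85 to AMC I: 4.2·85/(10 − 0.058·85) → 357 ÷ (507/100) = 11900/169 ≈ 70.414
Max retention: S = 1000/(11900/169) − 10 = 500/119 in (≈ 4.202 in)
Initial abstraction Ia = S/5 = (500/119)/5 = 100/119 ≈ 0.840 in
Excess rainfall: 8.900 − 0.840 = 8.060 in; P > Ia so Q > 0
Runoff Q = (P−Ia)²/(P−Ia+S) = (8.060)²/(8.060+4.202) = 91987281/17363290 ≈ 5.298 in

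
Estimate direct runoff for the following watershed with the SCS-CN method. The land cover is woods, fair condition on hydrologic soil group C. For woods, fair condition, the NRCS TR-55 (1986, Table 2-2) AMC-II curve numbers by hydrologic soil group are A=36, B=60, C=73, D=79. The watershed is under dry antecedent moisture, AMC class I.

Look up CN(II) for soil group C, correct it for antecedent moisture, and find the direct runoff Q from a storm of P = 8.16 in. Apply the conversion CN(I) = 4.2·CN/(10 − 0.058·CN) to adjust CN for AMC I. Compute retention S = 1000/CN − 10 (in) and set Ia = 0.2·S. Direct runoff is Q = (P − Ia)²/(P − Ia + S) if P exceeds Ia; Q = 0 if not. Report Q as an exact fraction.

NRCS table: woods, fair condition, soil group C → CN(II) = 73
CN(I) from CN(II)=73: (4.2·73)/(10 − 0.058·73) = 51100/961 ≈ 53.174
Max retention: S = 1000/(51100/961) − 10 = 4500/511 in (≈ 8.806 in)
Ia = 0.2S: 0.2·8.806 = 1.761 in (exactly 900/511)
P − Ia = 8.160 − 1.761 = 81744/12775 ≈ 6.399 in (> 0, runoff occurs)
Runoff Q = (P−Ia)²/(P−Ia+S) = (6.399)²/(6.399+8.806) = 556840128/206788925 ≈ 2.693 in

Q = 556840128/206788925 in ≈ 2.693 in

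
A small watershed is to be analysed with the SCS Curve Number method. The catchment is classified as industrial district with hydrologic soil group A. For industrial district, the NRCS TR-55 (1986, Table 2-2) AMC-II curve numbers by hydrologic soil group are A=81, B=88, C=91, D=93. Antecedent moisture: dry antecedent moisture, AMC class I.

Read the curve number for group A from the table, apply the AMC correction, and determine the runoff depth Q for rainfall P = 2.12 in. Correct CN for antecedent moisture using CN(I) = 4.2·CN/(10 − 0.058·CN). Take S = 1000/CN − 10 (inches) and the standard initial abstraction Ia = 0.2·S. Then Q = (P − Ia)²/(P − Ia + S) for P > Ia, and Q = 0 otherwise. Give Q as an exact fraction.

NRCS table: industrial district, soil group A → CN(II) = 81
Adjust CN=81 to AMC I: 4.2·81/(10 − 0.058·81) → (1701/5) ÷ (2651/500) = 170100/2651 ≈ 64.164
Max retention: S = 1000/(170100/2651) − 10 = 9500/1701 in (≈ 5.585 in)
Ia = 0.2·(9500/1701) = 1900/1701 in ≈ 1.117 in
Since P=2.120 > Ia=1.117: effective rainfall P−Ia = 42653/42525 in
Q = (42653/42525)²/((42653/42525) + 9500/1701) = (1819278409/1808375625)/(280153/42525) = 1819278409/11913506325 in ≈ 0.153 in

Q = 1819278409/11913506325 in ≈ 0.153 in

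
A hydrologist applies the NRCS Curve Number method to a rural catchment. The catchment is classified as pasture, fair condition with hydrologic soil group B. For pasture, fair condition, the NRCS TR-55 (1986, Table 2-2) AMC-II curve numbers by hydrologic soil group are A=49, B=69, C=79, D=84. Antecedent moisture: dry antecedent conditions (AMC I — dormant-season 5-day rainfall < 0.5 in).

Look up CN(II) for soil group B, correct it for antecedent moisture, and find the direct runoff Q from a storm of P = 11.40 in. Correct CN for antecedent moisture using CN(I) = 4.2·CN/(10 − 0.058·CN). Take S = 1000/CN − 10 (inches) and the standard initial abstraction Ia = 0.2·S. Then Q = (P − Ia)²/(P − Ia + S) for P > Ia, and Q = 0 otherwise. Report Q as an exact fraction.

Q = 4501470649/1047576285 in ≈ 4.297 in

NRCS table: pasture, fair condition, soil group B → CN(II) = 69
Adjust CN=69 to AMC I: 4.2·69/(10 − 0.058·69) → (1449/5) ÷ (2999/500) = 144900/2999 ≈ 48.316
Max retention: S = 1000/(144900/2999) − 10 = 15500/1449 in (≈ 10.697 in)
Ia = 0.2S: 0.2·10.697 = 2.139 in (exactly 3100/1449)
P − Ia = 11.400 − 2.139 = 67093/7245 ≈ 9.261 in (> 0, runoff occurs)
Q: (67093/7245)² ÷ (144593/7245) = 4501470649/1047576285 in (≈ 4.297 in)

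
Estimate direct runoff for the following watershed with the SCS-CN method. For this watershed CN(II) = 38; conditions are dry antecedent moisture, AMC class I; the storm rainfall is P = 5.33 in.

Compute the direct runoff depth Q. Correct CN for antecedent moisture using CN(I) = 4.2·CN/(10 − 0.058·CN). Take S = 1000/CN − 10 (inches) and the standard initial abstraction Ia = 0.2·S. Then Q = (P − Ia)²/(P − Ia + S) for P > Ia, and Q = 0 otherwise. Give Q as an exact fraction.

CN(I) from CN(II)=38: (4.2·38)/(10 − 0.058·38) = 39900/1949 ≈ 20.472
S = 1000/(39900/1949) − 10 = 15500/399 in ≈ 38.847 in
Ia = 0.2·(15500/399) = 3100/399 in ≈ 7.769 in
P = 5.330 ≤ Ia = 7.769 in: entire storm abstracted, Q = 0.

Q = 0 in ≈ 0.000 in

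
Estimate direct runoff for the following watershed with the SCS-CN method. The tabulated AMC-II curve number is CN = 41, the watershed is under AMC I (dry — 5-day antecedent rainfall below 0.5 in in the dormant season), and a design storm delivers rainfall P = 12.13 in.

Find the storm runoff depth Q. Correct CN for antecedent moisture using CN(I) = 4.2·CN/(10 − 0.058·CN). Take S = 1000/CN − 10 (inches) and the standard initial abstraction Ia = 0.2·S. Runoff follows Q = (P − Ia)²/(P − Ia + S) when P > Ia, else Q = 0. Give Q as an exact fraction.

Q = 206472998449/293118237300 in ≈ 0.704 in

Dry (AMC I): CN(I) = 4.2·41/(10 − 0.058·41) = (861/5)/(3811/500) = 86100/3811 ≈ 22.592
Retention S: 1000/CN − 10 with CN=22.592 → S = 29500/861 ≈ 34.262 in
Ia = 0.2S: 0.2·34.262 = 6.852 in (exactly 5900/861)
Excess rainfall: 12.130 − 6.852 = 5.278 in; P > Ia so Q > 0
Q: (454393/86100)² ÷ (3404393/86100) = 206472998449/293118237300 in (≈ 0.704 in)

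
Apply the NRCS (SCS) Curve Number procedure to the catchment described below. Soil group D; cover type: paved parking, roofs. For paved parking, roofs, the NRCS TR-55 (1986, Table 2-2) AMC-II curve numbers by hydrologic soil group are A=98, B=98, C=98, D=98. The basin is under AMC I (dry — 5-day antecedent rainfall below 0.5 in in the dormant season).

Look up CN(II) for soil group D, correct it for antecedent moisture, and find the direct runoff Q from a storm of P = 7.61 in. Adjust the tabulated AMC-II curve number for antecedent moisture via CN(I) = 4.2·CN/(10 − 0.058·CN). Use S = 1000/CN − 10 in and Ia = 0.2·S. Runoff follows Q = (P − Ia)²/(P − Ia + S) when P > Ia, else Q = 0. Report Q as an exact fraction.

Q = 597635678761/84693800100 in ≈ 7.056 in

NRCS table: paved parking, roofs, soil group D → CN(II) = 98
Adjust CN=98 to AMC I: 4.2·98/(10 − 0.058·98) → (2058/5) ÷ (1079/250) = 102900/1079 ≈ 95.366
Max retention: S = 1000/(102900/1079) − 10 = 500/1029 in (≈ 0.486 in)
Ia = 0.2S: 0.2·0.486 = 0.097 in (exactly 100/1029)
Excess rainfall: 7.610 − 0.097 = 7.513 in; P > Ia so Q > 0
Runoff Q = (P−Ia)²/(P−Ia+S) = (7.513)²/(7.513+0.486) = 597635678761/84693800100 ≈ 7.056 in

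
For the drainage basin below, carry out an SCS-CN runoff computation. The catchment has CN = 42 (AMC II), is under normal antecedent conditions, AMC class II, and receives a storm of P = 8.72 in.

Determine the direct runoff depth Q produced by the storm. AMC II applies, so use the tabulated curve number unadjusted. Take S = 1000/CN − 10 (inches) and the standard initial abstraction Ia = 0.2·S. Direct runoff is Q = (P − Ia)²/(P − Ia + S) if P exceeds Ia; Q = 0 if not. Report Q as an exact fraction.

AMC II — tabulated CN = 42 applies directly.
S = 1000/42 − 10 = 290/21 in ≈ 13.810 in
Ia = 0.2S: 0.2·13.810 = 2.762 in (exactly 58/21)
Since P=8.720 > Ia=2.762: effective rainfall P−Ia = 3128/525 in
Runoff Q = (P−Ia)²/(P−Ia+S) = (5.958)²/(5.958+13.810) = 4892192/2724225 ≈ 1.796 in

Q = 4892192/2724225 in ≈ 1.796 in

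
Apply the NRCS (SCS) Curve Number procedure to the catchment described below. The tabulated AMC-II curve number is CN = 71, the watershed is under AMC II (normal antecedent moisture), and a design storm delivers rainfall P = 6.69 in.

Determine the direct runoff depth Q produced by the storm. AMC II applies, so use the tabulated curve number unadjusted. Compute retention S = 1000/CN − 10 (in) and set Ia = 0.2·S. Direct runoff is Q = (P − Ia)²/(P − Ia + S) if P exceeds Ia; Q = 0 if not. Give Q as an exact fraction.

Q = 1738806601/501962900 in ≈ 3.464 in

AMC II — tabulated CN = 71 applies directly.
S = 1000/71 − 10 = 290/71 in ≈ 4.085 in
Ia = 0.2·(290/71) = 58/71 in ≈ 0.817 in
P − Ia = 6.690 − 0.817 = 41699/7100 ≈ 5.873 in (> 0, runoff occurs)
Q = (41699/7100)²/((41699/7100) + 290/71) = (1738806601/50410000)/(70699/7100) = 1738806601/501962900 in ≈ 3.464 in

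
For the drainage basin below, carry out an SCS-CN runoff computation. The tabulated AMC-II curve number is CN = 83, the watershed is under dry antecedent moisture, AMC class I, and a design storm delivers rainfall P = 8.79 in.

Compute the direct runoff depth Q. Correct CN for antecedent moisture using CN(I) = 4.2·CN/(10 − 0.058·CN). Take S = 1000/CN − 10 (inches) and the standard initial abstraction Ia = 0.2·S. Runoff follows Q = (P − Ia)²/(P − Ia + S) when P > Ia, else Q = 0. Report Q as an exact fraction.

Q = 1855308237409/385568507100 in ≈ 4.812 in

CN(I) from CN(II)=83: (4.2·83)/(10 − 0.058·83) = 174300/2593 ≈ 67.219
S = 1000/(174300/2593) − 10 = 8500/1743 in ≈ 4.877 in
Initial abstraction Ia = S/5 = (8500/1743)/5 = 1700/1743 ≈ 0.975 in
Excess rainfall: 8.790 − 0.975 = 7.815 in; P > Ia so Q > 0
Q = (1362097/174300)²/((1362097/174300) + 8500/1743) = (1855308237409/30380490000)/(2212097/174300) = 1855308237409/385568507100 in ≈ 4.812 in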